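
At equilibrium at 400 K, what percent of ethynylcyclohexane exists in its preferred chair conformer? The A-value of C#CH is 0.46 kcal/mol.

64.1%

One chair has the ethynyl group axial (E = 0.46 kcal/mol) and the other has it equatorial (E = 0).
ΔG = 0.46 kcal/mol between the two chairs.
K = exp(ΔG/RT) with R = 1.987×10⁻³ kcal mol⁻¹ K⁻¹ and T = 400 K gives K ≈ 1.78.
Fraction in the lower-energy chair = K/(K+1) = 64.1%.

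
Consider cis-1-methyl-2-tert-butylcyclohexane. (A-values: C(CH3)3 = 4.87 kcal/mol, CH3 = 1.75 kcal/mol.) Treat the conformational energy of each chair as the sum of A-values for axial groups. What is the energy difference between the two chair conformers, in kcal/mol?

3.12 kcal/mol

C1 and C2 have opposite parity, so for the cis isomer the two substituents are one axial and one equatorial in each chair.
Chair I (tert-butyl axial, methyl equatorial): E = 4.87 kcal/mol.
Chair II (tert-butyl equatorial, methyl axial): E = 1.75 kcal/mol.
ΔE = 4.87 − 1.75 = 3.12 kcal/mol; chair II is more stable.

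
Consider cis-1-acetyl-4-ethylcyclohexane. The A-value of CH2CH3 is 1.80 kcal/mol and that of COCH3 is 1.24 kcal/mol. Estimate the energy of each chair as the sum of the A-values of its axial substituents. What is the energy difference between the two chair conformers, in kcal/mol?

0.56 kcal/mol

C1 and C4 have opposite parity, so for the cis isomer the two substituents are one axial and one equatorial in each chair.
Chair I (ethyl axial, acetyl equatorial): E = 1.80 kcal/mol.
Chair II (ethyl equatorial, acetyl axial): E = 1.24 kcal/mol.
ΔE = 1.80 − 1.24 = 0.56 kcal/mol; chair II is more stable.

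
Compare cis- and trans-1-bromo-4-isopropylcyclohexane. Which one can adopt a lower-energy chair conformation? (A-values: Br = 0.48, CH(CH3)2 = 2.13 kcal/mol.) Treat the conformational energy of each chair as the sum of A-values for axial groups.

trans

At 1,4 positions (parity opposite): cis → (a,e or e,a); trans → (e,e or a,a).
Best chair for cis: E = 0.48 kcal/mol; best chair for trans: E = 0.00 kcal/mol.
The trans isomer is lower by 0.48 kcal/mol.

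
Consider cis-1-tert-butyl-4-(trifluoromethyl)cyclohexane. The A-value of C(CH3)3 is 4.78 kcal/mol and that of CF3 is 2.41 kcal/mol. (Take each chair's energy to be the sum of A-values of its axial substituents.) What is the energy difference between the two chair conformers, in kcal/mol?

2.37 kcal/mol

C1 and C4 have opposite parity, so for the cis isomer the two substituents are one axial and one equatorial in each chair.
Chair I (tert-butyl axial, trifluoromethyl equatorial): E = 4.78 kcal/mol.
Chair II (tert-butyl equatorial, trifluoromethyl axial): E = 2.41 kcal/mol.
ΔE = 4.78 − 2.41 = 2.37 kcal/mol; chair II is more stable.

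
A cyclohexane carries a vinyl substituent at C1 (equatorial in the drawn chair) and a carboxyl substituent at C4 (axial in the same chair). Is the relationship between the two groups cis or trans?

cis

C1 and C4 have opposite parity, so their axial bonds point in opposite directions.
With opposite-parity carbons, two substituents on the same face are one axial and one equatorial; opposite faces give both axial or both equatorial.
Here the groups are equatorial/axial → same face → cis.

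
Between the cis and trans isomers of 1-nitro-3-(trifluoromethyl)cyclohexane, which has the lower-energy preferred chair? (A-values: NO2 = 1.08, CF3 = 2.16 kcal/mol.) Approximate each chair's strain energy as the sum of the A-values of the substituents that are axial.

cis

At 1,3 positions (parity same): cis → (e,e or a,a); trans → (a,e or e,a).
Best chair for cis: E = 0.00 kcal/mol; best chair for trans: E = 1.08 kcal/mol.
The cis isomer is lower by 1.08 kcal/mol.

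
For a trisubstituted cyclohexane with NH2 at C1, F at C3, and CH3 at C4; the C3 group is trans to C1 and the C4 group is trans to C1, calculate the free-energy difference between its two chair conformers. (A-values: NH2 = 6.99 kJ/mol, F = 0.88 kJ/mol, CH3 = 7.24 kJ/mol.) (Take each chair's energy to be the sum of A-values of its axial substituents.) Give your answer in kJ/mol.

Chair I (amino axial, fluoro equatorial, methyl axial): E = 14.23 kJ/mol.
Chair II (amino equatorial, fluoro axial, methyl equatorial): E = 0.88 kJ/mol.
ΔE = 14.23 − 0.88 = 13.35 kJ/mol; chair II is more stable.

13.35 kJ/mol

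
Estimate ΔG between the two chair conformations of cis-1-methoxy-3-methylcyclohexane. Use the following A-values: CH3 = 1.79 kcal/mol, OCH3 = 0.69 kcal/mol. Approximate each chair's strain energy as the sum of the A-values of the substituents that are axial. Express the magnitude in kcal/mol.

C1 and C3 have the same parity, so for the cis isomer the two substituents are e,e in one chair and a,a in the other.
Chair I (methyl axial, methoxy axial): E = 2.48 kcal/mol.
Chair II (methyl equatorial, methoxy equatorial): E = 0.00 kcal/mol.
ΔE = 2.48 − 0.00 = 2.48 kcal/mol; chair II is more stable.

2.48 kcal/mol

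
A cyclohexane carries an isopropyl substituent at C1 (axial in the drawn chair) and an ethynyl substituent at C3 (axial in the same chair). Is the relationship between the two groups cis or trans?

cis

C1 and C3 have the same parity, so their axial bonds point in the same direction.
With same-parity carbons, two substituents on the same face are both axial or both equatorial; opposite faces give one of each.
Here the groups are axial/axial → same face → cis.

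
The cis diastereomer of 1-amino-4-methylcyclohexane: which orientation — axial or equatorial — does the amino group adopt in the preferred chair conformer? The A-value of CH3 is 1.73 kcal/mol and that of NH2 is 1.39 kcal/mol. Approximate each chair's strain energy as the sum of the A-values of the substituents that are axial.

C1 and C4 have opposite parity, so for the cis isomer the two substituents are one axial and one equatorial in each chair.
Chair I (methyl axial, amino equatorial): E = 1.73 kcal/mol.
Chair II (methyl equatorial, amino axial): E = 1.39 kcal/mol.
Chair II is the more stable (lower-energy) conformer, and in that chair the amino group is axial.

axial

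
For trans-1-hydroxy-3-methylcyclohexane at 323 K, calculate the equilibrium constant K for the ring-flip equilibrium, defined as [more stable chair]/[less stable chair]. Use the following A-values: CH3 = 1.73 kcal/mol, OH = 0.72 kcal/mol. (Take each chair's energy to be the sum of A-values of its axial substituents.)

K ≈ 4.82

C1 and C3 have the same parity, so for the trans isomer the two substituents are one axial and one equatorial in each chair.
Chair I (methyl axial, hydroxyl equatorial): E = 1.73 kcal/mol; chair II (methyl equatorial, hydroxyl axial): E = 0.72 kcal/mol.
ΔG = 1.01 kcal/mol between the two chairs.
K = exp(ΔG/RT) with R = 1.987×10⁻³ kcal mol⁻¹ K⁻¹ and T = 323 K gives K ≈ 4.82.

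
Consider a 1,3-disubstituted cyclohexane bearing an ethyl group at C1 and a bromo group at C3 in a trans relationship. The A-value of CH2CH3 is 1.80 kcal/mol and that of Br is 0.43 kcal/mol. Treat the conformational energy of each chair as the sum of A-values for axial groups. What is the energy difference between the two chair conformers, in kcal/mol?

C1 and C3 have the same parity, so for the trans isomer the two substituents are one axial and one equatorial in each chair.
Chair I (ethyl axial, bromo equatorial): E = 1.80 kcal/mol.
Chair II (ethyl equatorial, bromo axial): E = 0.43 kcal/mol.
ΔE = 1.80 − 0.43 = 1.37 kcal/mol; chair II is more stable.

1.37 kcal/mol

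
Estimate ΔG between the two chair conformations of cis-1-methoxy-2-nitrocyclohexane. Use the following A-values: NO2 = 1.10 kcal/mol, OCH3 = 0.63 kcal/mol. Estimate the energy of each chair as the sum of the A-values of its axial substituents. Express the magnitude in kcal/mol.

C1 and C2 have opposite parity, so for the cis isomer the two substituents are one axial and one equatorial in each chair.
Chair I (nitro axial, methoxy equatorial): E = 1.10 kcal/mol.
Chair II (nitro equatorial, methoxy axial): E = 0.63 kcal/mol.
ΔE = 1.10 − 0.63 = 0.47 kcal/mol; chair II is more stable.

0.47 kcal/mol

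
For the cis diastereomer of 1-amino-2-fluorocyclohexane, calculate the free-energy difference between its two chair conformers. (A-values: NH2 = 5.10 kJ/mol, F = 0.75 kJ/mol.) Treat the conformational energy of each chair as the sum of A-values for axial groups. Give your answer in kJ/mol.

C1 and C2 have opposite parity, so for the cis isomer the two substituents are one axial and one equatorial in each chair.
Chair I (amino axial, fluoro equatorial): E = 5.10 kJ/mol.
Chair II (amino equatorial, fluoro axial): E = 0.75 kJ/mol.
ΔE = 5.10 − 0.75 = 4.35 kJ/mol; chair II is more stable.

4.35 kJ/mol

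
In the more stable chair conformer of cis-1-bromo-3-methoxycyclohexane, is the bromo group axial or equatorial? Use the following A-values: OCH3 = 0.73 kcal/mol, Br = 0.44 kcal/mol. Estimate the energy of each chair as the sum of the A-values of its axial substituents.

equatorial

C1 and C3 have the same parity, so for the cis isomer the two substituents are e,e in one chair and a,a in the other.
Chair I (methoxy axial, bromo axial): E = 1.17 kcal/mol.
Chair II (methoxy equatorial, bromo equatorial): E = 0.00 kcal/mol.
Chair II is the more stable (lower-energy) conformer, and in that chair the bromo group is equatorial.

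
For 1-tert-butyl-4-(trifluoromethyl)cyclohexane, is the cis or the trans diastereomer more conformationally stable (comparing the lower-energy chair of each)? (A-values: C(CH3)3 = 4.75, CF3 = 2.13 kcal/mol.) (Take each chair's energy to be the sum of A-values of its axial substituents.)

trans

At 1,4 positions (parity opposite): cis → (a,e or e,a); trans → (e,e or a,a).
Best chair for cis: E = 2.13 kcal/mol; best chair for trans: E = 0.00 kcal/mol.
The trans isomer is lower by 2.13 kcal/mol.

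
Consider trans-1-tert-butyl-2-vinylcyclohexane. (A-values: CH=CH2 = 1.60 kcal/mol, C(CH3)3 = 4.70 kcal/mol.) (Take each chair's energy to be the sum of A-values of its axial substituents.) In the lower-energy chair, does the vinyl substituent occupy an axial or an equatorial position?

C1 and C2 have opposite parity, so for the trans isomer the two substituents are e,e in one chair and a,a in the other.
Chair I (vinyl axial, tert-butyl axial): E = 6.30 kcal/mol.
Chair II (vinyl equatorial, tert-butyl equatorial): E = 0.00 kcal/mol.
Chair II is the more stable (lower-energy) conformer, and in that chair the vinyl group is equatorial.

equatorial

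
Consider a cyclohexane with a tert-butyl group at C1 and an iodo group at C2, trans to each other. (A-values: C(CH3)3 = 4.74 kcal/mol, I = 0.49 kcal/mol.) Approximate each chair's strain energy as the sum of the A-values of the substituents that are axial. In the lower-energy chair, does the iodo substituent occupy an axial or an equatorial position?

equatorial

C1 and C2 have opposite parity, so for the trans isomer the two substituents are e,e in one chair and a,a in the other.
Chair I (tert-butyl axial, iodo axial): E = 5.23 kcal/mol.
Chair II (tert-butyl equatorial, iodo equatorial): E = 0.00 kcal/mol.
Chair II is the more stable (lower-energy) conformer, and in that chair the iodo group is equatorial.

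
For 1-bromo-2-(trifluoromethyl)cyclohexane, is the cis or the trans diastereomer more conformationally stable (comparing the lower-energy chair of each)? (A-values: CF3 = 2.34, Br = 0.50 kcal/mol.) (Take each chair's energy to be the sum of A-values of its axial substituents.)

At 1,2 positions (parity opposite): cis → (a,e or e,a); trans → (e,e or a,a).
Best chair for cis: E = 0.50 kcal/mol; best chair for trans: E = 0.00 kcal/mol.
The trans isomer is lower by 0.50 kcal/mol.

trans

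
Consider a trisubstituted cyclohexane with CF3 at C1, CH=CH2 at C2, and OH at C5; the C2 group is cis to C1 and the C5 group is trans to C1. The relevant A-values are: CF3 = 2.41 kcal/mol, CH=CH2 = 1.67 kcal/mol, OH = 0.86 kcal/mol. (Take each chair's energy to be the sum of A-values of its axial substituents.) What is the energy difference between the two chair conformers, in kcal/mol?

Chair I (trifluoromethyl axial, vinyl equatorial, hydroxyl equatorial): E = 2.41 kcal/mol.
Chair II (trifluoromethyl equatorial, vinyl axial, hydroxyl axial): E = 2.53 kcal/mol.
ΔE = 2.53 − 2.41 = 0.12 kcal/mol; chair I is more stable.

0.12 kcal/mol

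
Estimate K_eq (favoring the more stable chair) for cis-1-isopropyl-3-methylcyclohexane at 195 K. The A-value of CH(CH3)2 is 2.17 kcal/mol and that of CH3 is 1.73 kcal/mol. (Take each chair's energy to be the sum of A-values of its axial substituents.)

C1 and C3 have the same parity, so for the cis isomer the two substituents are e,e in one chair and a,a in the other.
Chair I (isopropyl axial, methyl axial): E = 3.90 kcal/mol; chair II (isopropyl equatorial, methyl equatorial): E = 0.00 kcal/mol.
ΔG = 3.90 kcal/mol between the two chairs.
K = exp(ΔG/RT) with R = 1.987×10⁻³ kcal mol⁻¹ K⁻¹ and T = 195 K gives K ≈ 2.35e+04.

K ≈ 23516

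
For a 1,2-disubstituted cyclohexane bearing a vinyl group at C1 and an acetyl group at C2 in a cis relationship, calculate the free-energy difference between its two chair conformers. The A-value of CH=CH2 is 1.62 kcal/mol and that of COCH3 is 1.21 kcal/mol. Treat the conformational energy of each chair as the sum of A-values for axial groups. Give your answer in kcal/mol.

0.41 kcal/mol

C1 and C2 have opposite parity, so for the cis isomer the two substituents are one axial and one equatorial in each chair.
Chair I (vinyl axial, acetyl equatorial): E = 1.62 kcal/mol.
Chair II (vinyl equatorial, acetyl axial): E = 1.21 kcal/mol.
ΔE = 1.62 − 1.21 = 0.41 kcal/mol; chair II is more stable.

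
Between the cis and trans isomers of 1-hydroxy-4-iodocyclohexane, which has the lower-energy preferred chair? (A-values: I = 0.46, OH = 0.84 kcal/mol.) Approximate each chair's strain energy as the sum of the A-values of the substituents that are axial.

At 1,4 positions (parity opposite): cis → (a,e or e,a); trans → (e,e or a,a).
Best chair for cis: E = 0.46 kcal/mol; best chair for trans: E = 0.00 kcal/mol.
The trans isomer is lower by 0.46 kcal/mol.

trans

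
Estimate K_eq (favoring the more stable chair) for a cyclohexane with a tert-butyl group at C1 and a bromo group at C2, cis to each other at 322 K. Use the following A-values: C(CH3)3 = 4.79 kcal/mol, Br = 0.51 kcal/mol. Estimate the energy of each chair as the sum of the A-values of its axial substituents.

K ≈ 804

C1 and C2 have opposite parity, so for the cis isomer the two substituents are one axial and one equatorial in each chair.
Chair I (tert-butyl axial, bromo equatorial): E = 4.79 kcal/mol; chair II (tert-butyl equatorial, bromo axial): E = 0.51 kcal/mol.
ΔG = 4.28 kcal/mol between the two chairs.
K = exp(ΔG/RT) with R = 1.987×10⁻³ kcal mol⁻¹ K⁻¹ and T = 322 K gives K ≈ 804.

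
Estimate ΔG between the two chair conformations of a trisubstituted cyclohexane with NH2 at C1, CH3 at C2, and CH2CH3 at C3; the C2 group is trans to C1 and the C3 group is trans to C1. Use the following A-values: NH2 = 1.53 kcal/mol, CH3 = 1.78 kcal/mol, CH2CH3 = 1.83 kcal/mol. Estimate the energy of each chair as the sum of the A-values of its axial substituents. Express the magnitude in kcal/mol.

1.48 kcal/mol

Chair I (amino axial, methyl axial, ethyl equatorial): E = 3.31 kcal/mol.
Chair II (amino equatorial, methyl equatorial, ethyl axial): E = 1.83 kcal/mol.
ΔE = 3.31 − 1.83 = 1.48 kcal/mol; chair II is more stable.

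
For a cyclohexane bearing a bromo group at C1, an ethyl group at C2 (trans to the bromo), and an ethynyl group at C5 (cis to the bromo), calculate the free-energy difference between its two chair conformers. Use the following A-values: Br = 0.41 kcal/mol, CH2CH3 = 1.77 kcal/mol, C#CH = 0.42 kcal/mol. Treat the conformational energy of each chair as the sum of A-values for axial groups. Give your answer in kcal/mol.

Chair I (bromo axial, ethyl axial, ethynyl axial): E = 2.60 kcal/mol.
Chair II (bromo equatorial, ethyl equatorial, ethynyl equatorial): E = 0.00 kcal/mol.
ΔE = 2.60 − 0.00 = 2.60 kcal/mol; chair II is more stable.

2.60 kcal/mol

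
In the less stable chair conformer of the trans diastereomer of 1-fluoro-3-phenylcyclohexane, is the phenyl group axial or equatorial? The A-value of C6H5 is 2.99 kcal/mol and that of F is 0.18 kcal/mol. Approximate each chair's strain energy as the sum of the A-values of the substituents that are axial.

C1 and C3 have the same parity, so for the trans isomer the two substituents are one axial and one equatorial in each chair.
Chair I (phenyl axial, fluoro equatorial): E = 2.99 kcal/mol.
Chair II (phenyl equatorial, fluoro axial): E = 0.18 kcal/mol.
Chair I is the less stable (higher-energy) conformer, and in that chair the phenyl group is axial.

axial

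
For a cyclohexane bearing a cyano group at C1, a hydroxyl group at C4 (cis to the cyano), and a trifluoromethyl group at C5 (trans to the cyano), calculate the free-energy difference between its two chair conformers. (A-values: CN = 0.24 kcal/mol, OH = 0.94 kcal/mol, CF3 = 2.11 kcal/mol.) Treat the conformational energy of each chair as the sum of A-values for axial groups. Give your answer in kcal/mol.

2.81 kcal/mol

Chair I (cyano axial, hydroxyl equatorial, trifluoromethyl equatorial): E = 0.24 kcal/mol.
Chair II (cyano equatorial, hydroxyl axial, trifluoromethyl axial): E = 3.05 kcal/mol.
ΔE = 3.05 − 0.24 = 2.81 kcal/mol; chair I is more stable.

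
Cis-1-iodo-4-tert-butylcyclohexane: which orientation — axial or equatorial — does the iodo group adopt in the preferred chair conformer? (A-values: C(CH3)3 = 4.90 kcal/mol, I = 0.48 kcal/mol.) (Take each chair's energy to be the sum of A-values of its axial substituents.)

axial

C1 and C4 have opposite parity, so for the cis isomer the two substituents are one axial and one equatorial in each chair.
Chair I (tert-butyl axial, iodo equatorial): E = 4.90 kcal/mol.
Chair II (tert-butyl equatorial, iodo axial): E = 0.48 kcal/mol.
Chair II is the more stable (lower-energy) conformer, and in that chair the iodo group is axial.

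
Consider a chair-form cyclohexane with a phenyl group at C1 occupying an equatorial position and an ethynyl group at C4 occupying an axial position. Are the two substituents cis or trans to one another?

cis

C1 and C4 have opposite parity, so their axial bonds point in opposite directions.
With opposite-parity carbons, two substituents on the same face are one axial and one equatorial; opposite faces give both axial or both equatorial.
Here the groups are equatorial/axial → same face → cis.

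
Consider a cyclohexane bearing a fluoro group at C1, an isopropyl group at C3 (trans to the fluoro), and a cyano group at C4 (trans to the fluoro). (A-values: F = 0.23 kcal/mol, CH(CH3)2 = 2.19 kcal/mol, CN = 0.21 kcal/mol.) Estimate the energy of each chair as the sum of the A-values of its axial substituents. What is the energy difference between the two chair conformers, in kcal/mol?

1.75 kcal/mol

Chair I (fluoro axial, isopropyl equatorial, cyano axial): E = 0.44 kcal/mol.
Chair II (fluoro equatorial, isopropyl axial, cyano equatorial): E = 2.19 kcal/mol.
ΔE = 2.19 − 0.44 = 1.75 kcal/mol; chair I is more stable.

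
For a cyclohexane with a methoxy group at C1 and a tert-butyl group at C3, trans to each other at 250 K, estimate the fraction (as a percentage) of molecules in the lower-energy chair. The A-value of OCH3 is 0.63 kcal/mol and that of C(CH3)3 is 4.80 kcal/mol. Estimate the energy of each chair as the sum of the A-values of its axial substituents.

100.0%

C1 and C3 have the same parity, so for the trans isomer the two substituents are one axial and one equatorial in each chair.
Chair I (methoxy axial, tert-butyl equatorial): E = 0.63 kcal/mol; chair II (methoxy equatorial, tert-butyl axial): E = 4.80 kcal/mol.
ΔG = 4.17 kcal/mol between the two chairs.
K = exp(ΔG/RT) with R = 1.987×10⁻³ kcal mol⁻¹ K⁻¹ and T = 250 K gives K ≈ 4.42e+03.
Fraction in the lower-energy chair = K/(K+1) = 100.0%.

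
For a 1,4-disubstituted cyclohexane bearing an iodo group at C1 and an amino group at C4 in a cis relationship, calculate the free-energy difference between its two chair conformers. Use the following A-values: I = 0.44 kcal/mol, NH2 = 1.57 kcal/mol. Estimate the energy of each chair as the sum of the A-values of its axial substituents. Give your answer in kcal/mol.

1.13 kcal/mol

C1 and C4 have opposite parity, so for the cis isomer the two substituents are one axial and one equatorial in each chair.
Chair I (iodo axial, amino equatorial): E = 0.44 kcal/mol.
Chair II (iodo equatorial, amino axial): E = 1.57 kcal/mol.
ΔE = 1.57 − 0.44 = 1.13 kcal/mol; chair I is more stable.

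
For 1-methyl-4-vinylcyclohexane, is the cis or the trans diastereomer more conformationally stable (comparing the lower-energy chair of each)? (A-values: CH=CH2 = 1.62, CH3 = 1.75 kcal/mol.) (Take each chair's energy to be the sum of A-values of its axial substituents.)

At 1,4 positions (parity opposite): cis → (a,e or e,a); trans → (e,e or a,a).
Best chair for cis: E = 1.62 kcal/mol; best chair for trans: E = 0.00 kcal/mol.
The trans isomer is lower by 1.62 kcal/mol.

trans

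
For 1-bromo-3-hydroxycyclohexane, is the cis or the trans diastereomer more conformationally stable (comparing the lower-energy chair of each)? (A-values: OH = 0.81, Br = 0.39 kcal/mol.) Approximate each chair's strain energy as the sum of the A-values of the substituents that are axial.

At 1,3 positions (parity same): cis → (e,e or a,a); trans → (a,e or e,a).
Best chair for cis: E = 0.00 kcal/mol; best chair for trans: E = 0.39 kcal/mol.
The cis isomer is lower by 0.39 kcal/mol.

cis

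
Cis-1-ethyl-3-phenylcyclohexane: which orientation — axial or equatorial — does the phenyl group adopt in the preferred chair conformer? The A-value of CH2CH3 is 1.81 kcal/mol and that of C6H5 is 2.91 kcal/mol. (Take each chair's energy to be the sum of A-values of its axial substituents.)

C1 and C3 have the same parity, so for the cis isomer the two substituents are e,e in one chair and a,a in the other.
Chair I (ethyl axial, phenyl axial): E = 4.72 kcal/mol.
Chair II (ethyl equatorial, phenyl equatorial): E = 0.00 kcal/mol.
Chair II is the more stable (lower-energy) conformer, and in that chair the phenyl group is equatorial.

equatorial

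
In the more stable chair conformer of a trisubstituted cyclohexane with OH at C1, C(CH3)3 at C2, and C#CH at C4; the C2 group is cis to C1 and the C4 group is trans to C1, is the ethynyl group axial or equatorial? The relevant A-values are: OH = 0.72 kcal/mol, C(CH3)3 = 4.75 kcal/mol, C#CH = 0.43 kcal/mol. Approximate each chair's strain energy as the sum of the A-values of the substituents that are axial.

Chair I (hydroxyl axial, tert-butyl equatorial, ethynyl axial): E = 1.15 kcal/mol.
Chair II (hydroxyl equatorial, tert-butyl axial, ethynyl equatorial): E = 4.75 kcal/mol.
Chair I is the more stable (lower-energy) conformer, and in that chair the ethynyl group is axial.

axial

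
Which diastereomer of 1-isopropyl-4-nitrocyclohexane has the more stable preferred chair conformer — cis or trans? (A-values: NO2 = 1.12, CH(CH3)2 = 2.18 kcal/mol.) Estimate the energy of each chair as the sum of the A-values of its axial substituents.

At 1,4 positions (parity opposite): cis → (a,e or e,a); trans → (e,e or a,a).
Best chair for cis: E = 1.12 kcal/mol; best chair for trans: E = 0.00 kcal/mol.
The trans isomer is lower by 1.12 kcal/mol.

trans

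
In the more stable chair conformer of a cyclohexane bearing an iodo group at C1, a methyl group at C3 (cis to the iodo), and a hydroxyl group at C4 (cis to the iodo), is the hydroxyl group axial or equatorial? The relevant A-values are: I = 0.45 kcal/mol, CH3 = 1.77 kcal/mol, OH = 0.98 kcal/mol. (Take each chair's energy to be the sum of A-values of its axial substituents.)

Chair I (iodo axial, methyl axial, hydroxyl equatorial): E = 2.22 kcal/mol.
Chair II (iodo equatorial, methyl equatorial, hydroxyl axial): E = 0.98 kcal/mol.
Chair II is the more stable (lower-energy) conformer, and in that chair the hydroxyl group is axial.

axial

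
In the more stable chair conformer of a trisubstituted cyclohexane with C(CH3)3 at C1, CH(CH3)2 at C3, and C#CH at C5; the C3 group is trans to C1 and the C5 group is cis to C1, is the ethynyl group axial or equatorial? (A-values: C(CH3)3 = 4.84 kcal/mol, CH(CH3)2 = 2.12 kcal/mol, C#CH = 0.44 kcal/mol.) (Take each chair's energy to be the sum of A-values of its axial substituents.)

equatorial

Chair I (tert-butyl axial, isopropyl equatorial, ethynyl axial): E = 5.28 kcal/mol.
Chair II (tert-butyl equatorial, isopropyl axial, ethynyl equatorial): E = 2.12 kcal/mol.
Chair II is the more stable (lower-energy) conformer, and in that chair the ethynyl group is equatorial.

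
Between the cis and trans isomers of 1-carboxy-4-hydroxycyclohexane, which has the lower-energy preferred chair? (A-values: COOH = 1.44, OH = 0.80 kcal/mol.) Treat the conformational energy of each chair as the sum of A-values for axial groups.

trans

At 1,4 positions (parity opposite): cis → (a,e or e,a); trans → (e,e or a,a).
Best chair for cis: E = 0.80 kcal/mol; best chair for trans: E = 0.00 kcal/mol.
The trans isomer is lower by 0.80 kcal/mol.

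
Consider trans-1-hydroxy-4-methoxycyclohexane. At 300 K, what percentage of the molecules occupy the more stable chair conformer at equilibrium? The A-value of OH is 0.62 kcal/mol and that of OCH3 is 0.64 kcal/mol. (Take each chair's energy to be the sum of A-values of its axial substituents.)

89.2%

C1 and C4 have opposite parity, so for the trans isomer the two substituents are e,e in one chair and a,a in the other.
Chair I (hydroxyl axial, methoxy axial): E = 1.26 kcal/mol; chair II (hydroxyl equatorial, methoxy equatorial): E = 0.00 kcal/mol.
ΔG = 1.26 kcal/mol between the two chairs.
K = exp(ΔG/RT) with R = 1.987×10⁻³ kcal mol⁻¹ K⁻¹ and T = 300 K gives K ≈ 8.28.
Fraction in the lower-energy chair = K/(K+1) = 89.2%.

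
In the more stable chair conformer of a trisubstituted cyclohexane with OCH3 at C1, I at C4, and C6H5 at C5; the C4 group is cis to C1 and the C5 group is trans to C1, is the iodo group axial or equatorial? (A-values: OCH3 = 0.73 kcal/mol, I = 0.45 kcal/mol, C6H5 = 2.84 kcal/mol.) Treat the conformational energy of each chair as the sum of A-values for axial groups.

equatorial

Chair I (methoxy axial, iodo equatorial, phenyl equatorial): E = 0.73 kcal/mol.
Chair II (methoxy equatorial, iodo axial, phenyl axial): E = 3.29 kcal/mol.
Chair I is the more stable (lower-energy) conformer, and in that chair the iodo group is equatorial.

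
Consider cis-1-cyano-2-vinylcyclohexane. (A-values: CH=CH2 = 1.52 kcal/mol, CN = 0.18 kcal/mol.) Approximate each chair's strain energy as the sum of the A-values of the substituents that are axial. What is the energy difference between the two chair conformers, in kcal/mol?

C1 and C2 have opposite parity, so for the cis isomer the two substituents are one axial and one equatorial in each chair.
Chair I (vinyl axial, cyano equatorial): E = 1.52 kcal/mol.
Chair II (vinyl equatorial, cyano axial): E = 0.18 kcal/mol.
ΔE = 1.52 − 0.18 = 1.34 kcal/mol; chair II is more stable.

1.34 kcal/mol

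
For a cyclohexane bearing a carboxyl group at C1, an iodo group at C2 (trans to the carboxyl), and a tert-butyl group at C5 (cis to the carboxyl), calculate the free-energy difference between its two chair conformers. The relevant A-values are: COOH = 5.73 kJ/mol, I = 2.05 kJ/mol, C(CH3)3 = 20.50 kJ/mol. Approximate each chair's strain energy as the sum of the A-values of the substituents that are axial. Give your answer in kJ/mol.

Chair I (carboxyl axial, iodo axial, tert-butyl axial): E = 28.28 kJ/mol.
Chair II (carboxyl equatorial, iodo equatorial, tert-butyl equatorial): E = 0.00 kJ/mol.
ΔE = 28.28 − 0.00 = 28.28 kJ/mol; chair II is more stable.

28.28 kJ/mol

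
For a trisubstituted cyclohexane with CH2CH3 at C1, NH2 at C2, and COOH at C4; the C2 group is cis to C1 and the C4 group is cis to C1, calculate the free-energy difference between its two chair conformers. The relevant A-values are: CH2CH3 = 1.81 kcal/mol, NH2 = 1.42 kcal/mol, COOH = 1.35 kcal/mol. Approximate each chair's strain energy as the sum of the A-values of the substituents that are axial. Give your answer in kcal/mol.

Chair I (ethyl axial, amino equatorial, carboxyl equatorial): E = 1.81 kcal/mol.
Chair II (ethyl equatorial, amino axial, carboxyl axial): E = 2.77 kcal/mol.
ΔE = 2.77 − 1.81 = 0.96 kcal/mol; chair I is more stable.

0.96 kcal/mol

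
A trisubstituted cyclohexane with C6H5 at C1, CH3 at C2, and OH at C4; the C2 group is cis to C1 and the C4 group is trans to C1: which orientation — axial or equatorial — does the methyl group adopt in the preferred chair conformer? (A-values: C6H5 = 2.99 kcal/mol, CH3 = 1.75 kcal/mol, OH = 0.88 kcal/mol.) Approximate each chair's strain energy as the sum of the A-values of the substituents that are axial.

Chair I (phenyl axial, methyl equatorial, hydroxyl axial): E = 3.87 kcal/mol.
Chair II (phenyl equatorial, methyl axial, hydroxyl equatorial): E = 1.75 kcal/mol.
Chair II is the more stable (lower-energy) conformer, and in that chair the methyl group is axial.

axial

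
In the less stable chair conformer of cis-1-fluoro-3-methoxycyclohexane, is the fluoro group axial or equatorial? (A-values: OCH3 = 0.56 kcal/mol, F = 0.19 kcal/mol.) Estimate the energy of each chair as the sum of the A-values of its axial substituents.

C1 and C3 have the same parity, so for the cis isomer the two substituents are e,e in one chair and a,a in the other.
Chair I (methoxy axial, fluoro axial): E = 0.75 kcal/mol.
Chair II (methoxy equatorial, fluoro equatorial): E = 0.00 kcal/mol.
Chair I is the less stable (higher-energy) conformer, and in that chair the fluoro group is axial.

axial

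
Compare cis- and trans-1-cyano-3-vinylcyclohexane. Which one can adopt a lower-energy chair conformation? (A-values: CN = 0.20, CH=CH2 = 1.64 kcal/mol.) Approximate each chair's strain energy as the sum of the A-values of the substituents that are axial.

cis

At 1,3 positions (parity same): cis → (e,e or a,a); trans → (a,e or e,a).
Best chair for cis: E = 0.00 kcal/mol; best chair for trans: E = 0.20 kcal/mol.
The cis isomer is lower by 0.20 kcal/mol.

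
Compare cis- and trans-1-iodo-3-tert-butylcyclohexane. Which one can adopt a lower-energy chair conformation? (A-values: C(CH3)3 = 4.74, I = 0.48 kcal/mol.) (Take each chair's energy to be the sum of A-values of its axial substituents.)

cis

At 1,3 positions (parity same): cis → (e,e or a,a); trans → (a,e or e,a).
Best chair for cis: E = 0.00 kcal/mol; best chair for trans: E = 0.48 kcal/mol.
The cis isomer is lower by 0.48 kcal/mol.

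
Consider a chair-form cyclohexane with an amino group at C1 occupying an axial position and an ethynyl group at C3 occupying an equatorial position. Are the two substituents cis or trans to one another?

trans

C1 and C3 have the same parity, so their axial bonds point in the same direction.
With same-parity carbons, two substituents on the same face are both axial or both equatorial; opposite faces give one of each.
Here the groups are axial/equatorial → opposite face → trans.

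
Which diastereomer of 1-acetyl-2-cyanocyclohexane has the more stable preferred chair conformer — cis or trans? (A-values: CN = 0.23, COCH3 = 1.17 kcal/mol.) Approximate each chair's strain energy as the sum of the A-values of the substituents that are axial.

trans

At 1,2 positions (parity opposite): cis → (a,e or e,a); trans → (e,e or a,a).
Best chair for cis: E = 0.23 kcal/mol; best chair for trans: E = 0.00 kcal/mol.
The trans isomer is lower by 0.23 kcal/mol.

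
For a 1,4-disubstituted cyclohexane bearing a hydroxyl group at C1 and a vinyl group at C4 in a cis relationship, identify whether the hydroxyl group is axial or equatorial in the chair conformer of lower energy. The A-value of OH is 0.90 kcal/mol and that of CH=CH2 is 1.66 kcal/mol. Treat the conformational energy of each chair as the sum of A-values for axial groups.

C1 and C4 have opposite parity, so for the cis isomer the two substituents are one axial and one equatorial in each chair.
Chair I (hydroxyl axial, vinyl equatorial): E = 0.90 kcal/mol.
Chair II (hydroxyl equatorial, vinyl axial): E = 1.66 kcal/mol.
Chair I is the more stable (lower-energy) conformer, and in that chair the hydroxyl group is axial.

axial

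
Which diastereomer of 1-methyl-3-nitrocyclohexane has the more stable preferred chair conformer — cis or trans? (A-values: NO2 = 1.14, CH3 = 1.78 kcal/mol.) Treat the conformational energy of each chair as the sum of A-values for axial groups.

cis

At 1,3 positions (parity same): cis → (e,e or a,a); trans → (a,e or e,a).
Best chair for cis: E = 0.00 kcal/mol; best chair for trans: E = 1.14 kcal/mol.
The cis isomer is lower by 1.14 kcal/mol.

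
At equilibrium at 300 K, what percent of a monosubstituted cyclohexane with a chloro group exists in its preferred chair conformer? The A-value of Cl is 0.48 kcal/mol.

69.1%

One chair has the chloro group axial (E = 0.48 kcal/mol) and the other has it equatorial (E = 0).
ΔG = 0.48 kcal/mol between the two chairs.
K = exp(ΔG/RT) with R = 1.987×10⁻³ kcal mol⁻¹ K⁻¹ and T = 300 K gives K ≈ 2.24.
Fraction in the lower-energy chair = K/(K+1) = 69.1%.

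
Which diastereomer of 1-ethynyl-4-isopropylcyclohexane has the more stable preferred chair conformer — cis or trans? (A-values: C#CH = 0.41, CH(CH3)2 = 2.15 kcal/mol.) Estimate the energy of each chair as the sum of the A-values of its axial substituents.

At 1,4 positions (parity opposite): cis → (a,e or e,a); trans → (e,e or a,a).
Best chair for cis: E = 0.41 kcal/mol; best chair for trans: E = 0.00 kcal/mol.
The trans isomer is lower by 0.41 kcal/mol.

trans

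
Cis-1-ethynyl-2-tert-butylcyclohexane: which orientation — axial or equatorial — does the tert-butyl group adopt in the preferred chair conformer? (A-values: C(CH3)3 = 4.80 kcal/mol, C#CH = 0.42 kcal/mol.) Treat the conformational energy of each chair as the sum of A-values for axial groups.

C1 and C2 have opposite parity, so for the cis isomer the two substituents are one axial and one equatorial in each chair.
Chair I (tert-butyl axial, ethynyl equatorial): E = 4.80 kcal/mol.
Chair II (tert-butyl equatorial, ethynyl axial): E = 0.42 kcal/mol.
Chair II is the more stable (lower-energy) conformer, and in that chair the tert-butyl group is equatorial.

equatorial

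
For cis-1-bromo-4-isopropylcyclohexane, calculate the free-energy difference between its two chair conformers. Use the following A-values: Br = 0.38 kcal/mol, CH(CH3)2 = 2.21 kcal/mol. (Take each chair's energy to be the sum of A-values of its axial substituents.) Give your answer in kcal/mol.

C1 and C4 have opposite parity, so for the cis isomer the two substituents are one axial and one equatorial in each chair.
Chair I (bromo axial, isopropyl equatorial): E = 0.38 kcal/mol.
Chair II (bromo equatorial, isopropyl axial): E = 2.21 kcal/mol.
ΔE = 2.21 − 0.38 = 1.83 kcal/mol; chair I is more stable.

1.83 kcal/mol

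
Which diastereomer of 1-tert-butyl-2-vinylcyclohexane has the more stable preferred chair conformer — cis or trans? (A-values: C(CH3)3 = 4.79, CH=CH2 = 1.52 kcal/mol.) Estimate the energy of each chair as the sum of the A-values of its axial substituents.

trans

At 1,2 positions (parity opposite): cis → (a,e or e,a); trans → (e,e or a,a).
Best chair for cis: E = 1.52 kcal/mol; best chair for trans: E = 0.00 kcal/mol.
The trans isomer is lower by 1.52 kcal/mol.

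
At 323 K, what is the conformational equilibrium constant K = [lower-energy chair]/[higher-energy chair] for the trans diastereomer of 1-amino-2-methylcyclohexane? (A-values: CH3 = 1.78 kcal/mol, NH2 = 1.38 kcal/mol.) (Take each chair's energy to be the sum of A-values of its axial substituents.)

K ≈ 138

C1 and C2 have opposite parity, so for the trans isomer the two substituents are e,e in one chair and a,a in the other.
Chair I (methyl axial, amino axial): E = 3.16 kcal/mol; chair II (methyl equatorial, amino equatorial): E = 0.00 kcal/mol.
ΔG = 3.16 kcal/mol between the two chairs.
K = exp(ΔG/RT) with R = 1.987×10⁻³ kcal mol⁻¹ K⁻¹ and T = 323 K gives K ≈ 138.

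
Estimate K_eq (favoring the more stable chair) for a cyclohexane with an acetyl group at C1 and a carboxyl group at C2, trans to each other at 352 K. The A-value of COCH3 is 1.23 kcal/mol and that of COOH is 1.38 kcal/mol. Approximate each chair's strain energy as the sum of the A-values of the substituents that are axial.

C1 and C2 have opposite parity, so for the trans isomer the two substituents are e,e in one chair and a,a in the other.
Chair I (acetyl axial, carboxyl axial): E = 2.61 kcal/mol; chair II (acetyl equatorial, carboxyl equatorial): E = 0.00 kcal/mol.
ΔG = 2.61 kcal/mol between the two chairs.
K = exp(ΔG/RT) with R = 1.987×10⁻³ kcal mol⁻¹ K⁻¹ and T = 352 K gives K ≈ 41.7.

K ≈ 41.7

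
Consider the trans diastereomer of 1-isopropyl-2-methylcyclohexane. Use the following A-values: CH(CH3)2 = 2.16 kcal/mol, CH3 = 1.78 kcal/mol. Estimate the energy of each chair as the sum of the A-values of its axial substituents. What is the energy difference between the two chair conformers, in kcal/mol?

3.94 kcal/mol

C1 and C2 have opposite parity, so for the trans isomer the two substituents are e,e in one chair and a,a in the other.
Chair I (isopropyl axial, methyl axial): E = 3.94 kcal/mol.
Chair II (isopropyl equatorial, methyl equatorial): E = 0.00 kcal/mol.
ΔE = 3.94 − 0.00 = 3.94 kcal/mol; chair II is more stable.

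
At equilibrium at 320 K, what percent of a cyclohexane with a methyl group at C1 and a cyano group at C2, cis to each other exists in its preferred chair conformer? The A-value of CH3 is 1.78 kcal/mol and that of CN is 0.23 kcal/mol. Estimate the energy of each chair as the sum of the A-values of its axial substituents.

C1 and C2 have opposite parity, so for the cis isomer the two substituents are one axial and one equatorial in each chair.
Chair I (methyl axial, cyano equatorial): E = 1.78 kcal/mol; chair II (methyl equatorial, cyano axial): E = 0.23 kcal/mol.
ΔG = 1.55 kcal/mol between the two chairs.
K = exp(ΔG/RT) with R = 1.987×10⁻³ kcal mol⁻¹ K⁻¹ and T = 320 K gives K ≈ 11.4.
Fraction in the lower-energy chair = K/(K+1) = 92.0%.

92.0%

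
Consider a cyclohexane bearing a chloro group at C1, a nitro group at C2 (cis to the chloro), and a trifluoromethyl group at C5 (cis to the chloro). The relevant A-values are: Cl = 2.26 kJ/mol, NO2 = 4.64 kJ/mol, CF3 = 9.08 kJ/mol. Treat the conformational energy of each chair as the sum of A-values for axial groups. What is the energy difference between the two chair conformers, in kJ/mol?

6.70 kJ/mol

Chair I (chloro axial, nitro equatorial, trifluoromethyl axial): E = 11.34 kJ/mol.
Chair II (chloro equatorial, nitro axial, trifluoromethyl equatorial): E = 4.64 kJ/mol.
ΔE = 11.34 − 4.64 = 6.70 kJ/mol; chair II is more stable.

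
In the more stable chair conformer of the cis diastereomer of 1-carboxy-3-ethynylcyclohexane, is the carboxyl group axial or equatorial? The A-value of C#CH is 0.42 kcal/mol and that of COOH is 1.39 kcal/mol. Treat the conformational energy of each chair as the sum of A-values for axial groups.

equatorial

C1 and C3 have the same parity, so for the cis isomer the two substituents are e,e in one chair and a,a in the other.
Chair I (ethynyl axial, carboxyl axial): E = 1.81 kcal/mol.
Chair II (ethynyl equatorial, carboxyl equatorial): E = 0.00 kcal/mol.
Chair II is the more stable (lower-energy) conformer, and in that chair the carboxyl group is equatorial.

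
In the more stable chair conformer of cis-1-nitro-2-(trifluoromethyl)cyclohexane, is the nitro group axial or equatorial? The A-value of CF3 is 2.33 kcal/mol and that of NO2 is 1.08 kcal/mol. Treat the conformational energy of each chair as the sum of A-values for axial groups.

C1 and C2 have opposite parity, so for the cis isomer the two substituents are one axial and one equatorial in each chair.
Chair I (trifluoromethyl axial, nitro equatorial): E = 2.33 kcal/mol.
Chair II (trifluoromethyl equatorial, nitro axial): E = 1.08 kcal/mol.
Chair II is the more stable (lower-energy) conformer, and in that chair the nitro group is axial.

axial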